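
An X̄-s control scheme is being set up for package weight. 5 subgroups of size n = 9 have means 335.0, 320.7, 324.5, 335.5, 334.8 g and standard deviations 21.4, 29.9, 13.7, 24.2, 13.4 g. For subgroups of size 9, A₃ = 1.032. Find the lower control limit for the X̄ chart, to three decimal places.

X̄̄ = (335.0 + 320.7 + 324.5 + 335.5 + 334.8) / 5 = 330.1000
s̄ = (21.4 + 29.9 + 13.7 + 24.2 + 13.4) / 5 = 20.5200
LCL = X̄̄ − A₃·s̄ = 330.1000 − 1.032 × 20.5200 = 308.9234

308.923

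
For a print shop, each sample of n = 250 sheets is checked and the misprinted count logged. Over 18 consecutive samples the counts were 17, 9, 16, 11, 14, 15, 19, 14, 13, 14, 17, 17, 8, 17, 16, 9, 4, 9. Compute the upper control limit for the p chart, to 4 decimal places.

0.0957

p̄ = Σdᵢ / (k·n) = 239 / (18 × 250) = 0.05311
UCL = p̄ + 3·√(p̄(1−p̄)/n) = 0.05311 + 3 × √(0.05311×0.94689/250) = 0.05311 + 3 × 0.01418 = 0.09566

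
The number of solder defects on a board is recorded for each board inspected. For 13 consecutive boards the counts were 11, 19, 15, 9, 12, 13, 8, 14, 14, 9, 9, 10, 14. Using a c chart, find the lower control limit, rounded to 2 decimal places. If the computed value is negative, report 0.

1.65

c̄ = (11 + 19 + 15 + 9 + 12 + 13 + 8 + 14 + 14 + 9 + 9 + 10 + 14) / 13 = 157 / 13 = 12.0769
LCL = c̄ − 3√c̄ = 12.0769 − 3 × 3.4752 = 1.6514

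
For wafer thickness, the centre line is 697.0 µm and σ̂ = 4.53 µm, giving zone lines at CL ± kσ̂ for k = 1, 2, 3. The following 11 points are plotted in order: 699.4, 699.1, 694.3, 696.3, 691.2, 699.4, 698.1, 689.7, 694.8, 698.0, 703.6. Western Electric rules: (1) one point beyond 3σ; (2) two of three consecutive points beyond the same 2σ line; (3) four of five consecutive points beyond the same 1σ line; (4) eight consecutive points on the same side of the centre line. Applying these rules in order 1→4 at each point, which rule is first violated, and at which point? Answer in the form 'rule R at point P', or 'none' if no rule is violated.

Zone of each point (C = within 1σ̂, B = 1σ̂–2σ̂, A = 2σ̂–3σ̂, * = beyond 3σ̂; sign = side of CL): 1:+C, 2:+C, 3:-C, 4:-C, 5:-B, 6:+C, 7:+C, 8:-B, 9:-C, 10:+C, 11:+B
No rule fires across all 11 points.

none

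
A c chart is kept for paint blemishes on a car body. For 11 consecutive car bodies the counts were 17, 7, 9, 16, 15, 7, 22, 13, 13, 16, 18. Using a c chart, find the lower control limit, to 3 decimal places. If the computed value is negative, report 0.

c̄ = (17 + 7 + 9 + 16 + 15 + 7 + 22 + 13 + 13 + 16 + 18) / 11 = 153 / 11 = 13.9091
LCL = c̄ − 3√c̄ = 13.9091 − 3 × 3.7295 = 2.7206

2.721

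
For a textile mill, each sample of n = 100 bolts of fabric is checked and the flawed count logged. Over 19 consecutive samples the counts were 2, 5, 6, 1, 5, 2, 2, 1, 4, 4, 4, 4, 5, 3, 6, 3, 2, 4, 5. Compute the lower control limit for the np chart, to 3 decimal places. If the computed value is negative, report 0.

p̄ = Σdᵢ / (k·n) = 68 / (19 × 100) = 0.03579
LCL = np̄ − 3·√(np̄(1−p̄)) = 3.5789 − 3 × 1.8576 = -1.9940 → 0 (negative, so LCL = 0)

0.000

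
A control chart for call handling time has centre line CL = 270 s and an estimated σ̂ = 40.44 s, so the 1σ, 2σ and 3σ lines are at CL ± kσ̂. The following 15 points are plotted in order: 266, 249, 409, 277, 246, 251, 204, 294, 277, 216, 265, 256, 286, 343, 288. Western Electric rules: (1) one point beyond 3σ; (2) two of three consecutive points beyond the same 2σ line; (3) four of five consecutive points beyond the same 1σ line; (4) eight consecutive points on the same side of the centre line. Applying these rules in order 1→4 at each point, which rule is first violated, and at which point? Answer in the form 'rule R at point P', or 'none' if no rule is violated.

rule 1 at point 3

Zone of each point (C = within 1σ̂, B = 1σ̂–2σ̂, A = 2σ̂–3σ̂, * = beyond 3σ̂; sign = side of CL): 1:-C, 2:-C, 3:+*, 4:+C, 5:-C, 6:-C, 7:-B, 8:+C, 9:+C, 10:-B, 11:-C, 12:-C, 13:+C, 14:+B, 15:+C
Rule 1 (one point beyond the 3σ limits) is satisfied at point 3.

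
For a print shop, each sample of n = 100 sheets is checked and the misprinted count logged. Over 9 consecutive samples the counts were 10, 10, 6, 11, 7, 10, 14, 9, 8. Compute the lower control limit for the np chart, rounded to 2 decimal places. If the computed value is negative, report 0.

p̄ = Σdᵢ / (k·n) = 85 / (9 × 100) = 0.09444
LCL = np̄ − 3·√(np̄(1−p̄)) = 9.4444 − 3 × 2.9245 = 0.6711

0.67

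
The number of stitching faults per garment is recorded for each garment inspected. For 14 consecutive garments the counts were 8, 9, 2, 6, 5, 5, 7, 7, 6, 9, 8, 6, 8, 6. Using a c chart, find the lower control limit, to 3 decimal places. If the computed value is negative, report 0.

0.000

c̄ = (8 + 9 + 2 + 6 + 5 + 5 + 7 + 7 + 6 + 9 + 8 + 6 + 8 + 6) / 14 = 92 / 14 = 6.5714
LCL = c̄ − 3√c̄ = 6.5714 − 3 × 2.5635 = -1.1190 → 0 (cannot be negative)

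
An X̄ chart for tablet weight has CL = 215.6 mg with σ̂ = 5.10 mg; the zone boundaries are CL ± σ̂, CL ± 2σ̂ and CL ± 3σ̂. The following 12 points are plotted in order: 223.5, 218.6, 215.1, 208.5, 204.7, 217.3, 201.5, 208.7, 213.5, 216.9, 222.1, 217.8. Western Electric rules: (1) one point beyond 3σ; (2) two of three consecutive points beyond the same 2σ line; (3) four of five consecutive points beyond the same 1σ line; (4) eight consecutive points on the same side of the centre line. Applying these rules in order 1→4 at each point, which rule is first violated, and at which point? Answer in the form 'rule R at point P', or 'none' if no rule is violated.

rule 2 at point 7

Zone of each point (C = within 1σ̂, B = 1σ̂–2σ̂, A = 2σ̂–3σ̂, * = beyond 3σ̂; sign = side of CL): 1:+B, 2:+C, 3:-C, 4:-B, 5:-A, 6:+C, 7:-A, 8:-B, 9:-C, 10:+C, 11:+B, 12:+C
Rule 2 (two of three consecutive points beyond the same 2σ limit) is satisfied at point 7.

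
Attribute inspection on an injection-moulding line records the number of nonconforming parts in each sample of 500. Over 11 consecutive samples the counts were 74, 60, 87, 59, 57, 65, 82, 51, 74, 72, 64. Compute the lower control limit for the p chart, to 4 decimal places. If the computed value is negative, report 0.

p̄ = Σdᵢ / (k·n) = 745 / (11 × 500) = 0.13545
LCL = p̄ − 3·√(p̄(1−p̄)/n) = 0.13545 − 3 × 0.01530 = 0.08954

0.0895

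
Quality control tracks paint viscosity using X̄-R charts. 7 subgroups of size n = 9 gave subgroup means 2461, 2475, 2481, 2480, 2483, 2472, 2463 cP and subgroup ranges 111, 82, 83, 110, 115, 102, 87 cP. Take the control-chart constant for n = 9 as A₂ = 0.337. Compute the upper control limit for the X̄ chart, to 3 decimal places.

X̄̄ = (2461 + 2475 + 2481 + 2480 + 2483 + 2472 + 2463) / 7 = 17315.0000 / 7 = 2473.5714
R̄ = (111 + 82 + 83 + 110 + 115 + 102 + 87) / 7 = 690.0000 / 7 = 98.5714
UCL = X̄̄ + A₂·R̄ = 2473.5714 + 0.337 × 98.5714 = 2506.7900

2506.790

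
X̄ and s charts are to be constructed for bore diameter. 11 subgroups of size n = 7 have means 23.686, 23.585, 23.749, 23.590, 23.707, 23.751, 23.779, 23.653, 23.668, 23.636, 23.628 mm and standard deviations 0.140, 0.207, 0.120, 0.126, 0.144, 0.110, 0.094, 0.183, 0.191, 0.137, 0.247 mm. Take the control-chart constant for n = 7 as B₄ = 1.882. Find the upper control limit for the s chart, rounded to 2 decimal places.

s̄ = (0.140 + 0.207 + 0.120 + 0.126 + 0.144 + 0.110 + 0.094 + 0.183 + 0.191 + 0.137 + 0.247) / 11 = 0.1545
UCL_s = B₄·s̄ = 1.882 × 0.1545 = 0.2907

0.29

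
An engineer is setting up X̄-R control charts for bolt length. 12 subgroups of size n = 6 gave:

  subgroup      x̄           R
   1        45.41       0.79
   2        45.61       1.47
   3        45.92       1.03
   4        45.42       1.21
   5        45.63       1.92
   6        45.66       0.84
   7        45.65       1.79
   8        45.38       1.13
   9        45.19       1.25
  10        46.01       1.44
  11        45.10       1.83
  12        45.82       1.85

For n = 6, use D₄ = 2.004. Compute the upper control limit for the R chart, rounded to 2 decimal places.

R̄ = (0.79 + 1.47 + 1.03 + 1.21 + 1.92 + 0.84 + 1.79 + 1.13 + 1.25 + 1.44 + 1.83 + 1.85) / 12 = 16.5500 / 12 = 1.3792
UCL_R = D₄·R̄ = 2.004 × 1.3792 = 2.7639

2.76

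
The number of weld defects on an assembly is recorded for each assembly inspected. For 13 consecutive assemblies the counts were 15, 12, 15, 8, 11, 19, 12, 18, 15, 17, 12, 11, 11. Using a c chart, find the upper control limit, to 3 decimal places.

24.577

c̄ = (15 + 12 + 15 + 8 + 11 + 19 + 12 + 18 + 15 + 17 + 12 + 11 + 11) / 13 = 176 / 13 = 13.5385
UCL = c̄ + 3√c̄ = 13.5385 + 3 × √13.5385 = 13.5385 + 3 × 3.6795 = 24.5769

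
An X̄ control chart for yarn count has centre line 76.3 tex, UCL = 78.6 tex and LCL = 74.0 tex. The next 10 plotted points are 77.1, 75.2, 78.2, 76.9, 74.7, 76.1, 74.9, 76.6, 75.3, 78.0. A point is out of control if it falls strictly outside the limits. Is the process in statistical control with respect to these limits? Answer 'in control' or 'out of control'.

in control

All 10 points lie within [74.0, 78.6].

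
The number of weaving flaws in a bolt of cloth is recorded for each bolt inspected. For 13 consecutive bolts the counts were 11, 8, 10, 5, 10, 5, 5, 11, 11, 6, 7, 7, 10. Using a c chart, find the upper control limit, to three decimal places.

c̄ = (11 + 8 + 10 + 5 + 10 + 5 + 5 + 11 + 11 + 6 + 7 + 7 + 10) / 13 = 106 / 13 = 8.1538
UCL = c̄ + 3√c̄ = 8.1538 + 3 × √8.1538 = 8.1538 + 3 × 2.8555 = 16.7203

16.720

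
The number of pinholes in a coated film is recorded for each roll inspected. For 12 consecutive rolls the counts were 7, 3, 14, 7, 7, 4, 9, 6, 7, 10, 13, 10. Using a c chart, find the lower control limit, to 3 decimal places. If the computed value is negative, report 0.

c̄ = (7 + 3 + 14 + 7 + 7 + 4 + 9 + 6 + 7 + 10 + 13 + 10) / 12 = 97 / 12 = 8.0833
LCL = c̄ − 3√c̄ = 8.0833 − 3 × 2.8431 = -0.4460 → 0 (cannot be negative)

0.000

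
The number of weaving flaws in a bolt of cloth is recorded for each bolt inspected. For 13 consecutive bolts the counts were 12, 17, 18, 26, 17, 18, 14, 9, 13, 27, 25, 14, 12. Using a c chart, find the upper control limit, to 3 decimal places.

c̄ = (12 + 17 + 18 + 26 + 17 + 18 + 14 + 9 + 13 + 27 + 25 + 14 + 12) / 13 = 222 / 13 = 17.0769
UCL = c̄ + 3√c̄ = 17.0769 + 3 × √17.0769 = 17.0769 + 3 × 4.1324 = 29.4742

29.474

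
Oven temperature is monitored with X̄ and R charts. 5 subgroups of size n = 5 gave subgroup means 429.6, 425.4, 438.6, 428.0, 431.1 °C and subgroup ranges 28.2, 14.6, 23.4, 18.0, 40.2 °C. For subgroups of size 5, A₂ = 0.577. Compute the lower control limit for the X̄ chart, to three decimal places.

X̄̄ = (429.6 + 425.4 + 438.6 + 428.0 + 431.1) / 5 = 2152.7000 / 5 = 430.5400
R̄ = (28.2 + 14.6 + 23.4 + 18.0 + 40.2) / 5 = 124.4000 / 5 = 24.8800
LCL = X̄̄ − A₂·R̄ = 430.5400 − 0.577 × 24.8800 = 416.1842

416.184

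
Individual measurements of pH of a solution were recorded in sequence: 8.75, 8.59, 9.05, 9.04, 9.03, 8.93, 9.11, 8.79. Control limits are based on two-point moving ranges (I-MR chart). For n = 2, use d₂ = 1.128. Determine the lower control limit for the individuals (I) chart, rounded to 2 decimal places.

8.44

X̄ = (8.75 + 8.59 + 9.05 + 9.04 + 9.03 + 8.93 + 9.11 + 8.79) / 8 = 8.9112
Moving ranges: 0.16, 0.46, 0.01, 0.01, 0.10, 0.18, 0.32; M̄R̄ = 1.2400 / 7 = 0.1771
LCL = X̄ − 3·M̄R̄/d₂ = 8.9112 − 3 × 0.1771 / 1.128 = 8.4401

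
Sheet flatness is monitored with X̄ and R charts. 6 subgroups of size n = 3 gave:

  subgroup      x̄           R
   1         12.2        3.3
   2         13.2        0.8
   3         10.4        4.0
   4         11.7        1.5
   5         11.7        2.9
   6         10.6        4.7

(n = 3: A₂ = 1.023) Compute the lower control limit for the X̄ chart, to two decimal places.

8.70

X̄̄ = (12.2 + 13.2 + 10.4 + 11.7 + 11.7 + 10.6) / 6 = 69.8000 / 6 = 11.6333
R̄ = (3.3 + 0.8 + 4.0 + 1.5 + 2.9 + 4.7) / 6 = 17.2000 / 6 = 2.8667
LCL = X̄̄ − A₂·R̄ = 11.6333 − 1.023 × 2.8667 = 8.7007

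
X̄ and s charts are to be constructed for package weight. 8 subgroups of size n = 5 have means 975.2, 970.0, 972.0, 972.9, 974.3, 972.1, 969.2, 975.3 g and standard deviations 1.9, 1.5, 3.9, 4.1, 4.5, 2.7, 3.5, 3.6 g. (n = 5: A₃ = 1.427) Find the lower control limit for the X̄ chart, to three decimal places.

968.041

X̄̄ = (975.2 + 970.0 + 972.0 + 972.9 + 974.3 + 972.1 + 969.2 + 975.3) / 8 = 972.6250
s̄ = (1.9 + 1.5 + 3.9 + 4.1 + 4.5 + 2.7 + 3.5 + 3.6) / 8 = 3.2125
LCL = X̄̄ − A₃·s̄ = 972.6250 − 1.427 × 3.2125 = 968.0408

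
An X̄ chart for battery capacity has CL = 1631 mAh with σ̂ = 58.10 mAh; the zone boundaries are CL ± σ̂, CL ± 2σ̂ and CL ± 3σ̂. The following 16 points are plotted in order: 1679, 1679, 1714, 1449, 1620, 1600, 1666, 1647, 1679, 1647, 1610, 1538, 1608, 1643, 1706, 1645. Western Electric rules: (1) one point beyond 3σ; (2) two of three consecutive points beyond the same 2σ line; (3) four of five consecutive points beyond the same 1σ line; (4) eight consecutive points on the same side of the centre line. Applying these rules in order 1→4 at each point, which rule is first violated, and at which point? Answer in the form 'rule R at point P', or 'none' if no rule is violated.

Zone of each point (C = within 1σ̂, B = 1σ̂–2σ̂, A = 2σ̂–3σ̂, * = beyond 3σ̂; sign = side of CL): 1:+C, 2:+C, 3:+B, 4:-*, 5:-C, 6:-C, 7:+C, 8:+C, 9:+C, 10:+C, 11:-C, 12:-B, 13:-C, 14:+C, 15:+B, 16:+C
Rule 1 (one point beyond the 3σ limits) is satisfied at point 4.

rule 1 at point 4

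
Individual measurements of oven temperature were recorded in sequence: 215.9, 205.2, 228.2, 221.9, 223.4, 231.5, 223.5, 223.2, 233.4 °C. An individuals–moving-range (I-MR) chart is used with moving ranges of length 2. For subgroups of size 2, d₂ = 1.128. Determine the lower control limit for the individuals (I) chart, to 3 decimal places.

X̄ = (215.9 + 205.2 + 228.2 + 221.9 + 223.4 + 231.5 + 223.5 + 223.2 + 233.4) / 9 = 222.9111
Moving ranges: 10.7, 23.0, 6.3, 1.5, 8.1, 8.0, 0.3, 10.2; M̄R̄ = 68.1000 / 8 = 8.5125
LCL = X̄ − 3·M̄R̄/d₂ = 222.9111 − 3 × 8.5125 / 1.128 = 200.2715

200.271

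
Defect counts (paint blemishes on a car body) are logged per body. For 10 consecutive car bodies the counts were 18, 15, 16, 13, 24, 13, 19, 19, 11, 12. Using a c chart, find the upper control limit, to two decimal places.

c̄ = (18 + 15 + 16 + 13 + 24 + 13 + 19 + 19 + 11 + 12) / 10 = 160 / 10 = 16.0000
UCL = c̄ + 3√c̄ = 16.0000 + 3 × √16.0000 = 16.0000 + 3 × 4.0000 = 28.0000

28.00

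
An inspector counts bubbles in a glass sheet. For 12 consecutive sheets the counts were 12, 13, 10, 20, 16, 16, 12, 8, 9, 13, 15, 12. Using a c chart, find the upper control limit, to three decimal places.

23.817

c̄ = (12 + 13 + 10 + 20 + 16 + 16 + 12 + 8 + 9 + 13 + 15 + 12) / 12 = 156 / 12 = 13.0000
UCL = c̄ + 3√c̄ = 13.0000 + 3 × √13.0000 = 13.0000 + 3 × 3.6056 = 23.8167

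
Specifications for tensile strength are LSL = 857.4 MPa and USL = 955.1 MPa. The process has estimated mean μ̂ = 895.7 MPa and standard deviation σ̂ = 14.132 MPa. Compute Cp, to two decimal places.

1.15

Cp = (USL − LSL) / (6σ̂) = (955.1 − 857.4) / (6 × 14.132) = 97.7000 / 84.7920 = 1.1522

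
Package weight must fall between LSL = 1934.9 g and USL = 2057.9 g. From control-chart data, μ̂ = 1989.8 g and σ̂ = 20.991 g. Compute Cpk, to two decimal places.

0.87

Cpu = (USL − μ̂) / (3σ̂) = (2057.9 − 1989.8) / (3 × 20.991) = 1.0814; Cpl = (μ̂ − LSL) / (3σ̂) = (1989.8 − 1934.9) / (3 × 20.991) = 0.8718; Cpk = min(Cpu, Cpl) = 0.8718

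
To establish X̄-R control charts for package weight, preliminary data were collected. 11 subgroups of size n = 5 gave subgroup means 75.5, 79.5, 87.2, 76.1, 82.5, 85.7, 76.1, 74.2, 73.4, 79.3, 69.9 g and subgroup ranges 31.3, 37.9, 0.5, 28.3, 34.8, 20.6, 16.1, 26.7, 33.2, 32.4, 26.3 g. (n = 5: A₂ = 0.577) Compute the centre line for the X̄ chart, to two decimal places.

X̄̄ = (75.5 + 79.5 + 87.2 + 76.1 + 82.5 + 85.7 + 76.1 + 74.2 + 73.4 + 79.3 + 69.9) / 11 = 859.4000 / 11 = 78.1273
CL = X̄̄ = 78.1273

78.13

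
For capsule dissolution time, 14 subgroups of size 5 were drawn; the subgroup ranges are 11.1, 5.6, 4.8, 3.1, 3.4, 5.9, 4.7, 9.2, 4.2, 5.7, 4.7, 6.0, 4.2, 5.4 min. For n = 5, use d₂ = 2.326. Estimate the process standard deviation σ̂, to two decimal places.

R̄ = (11.1 + 5.6 + 4.8 + 3.1 + 3.4 + 5.9 + 4.7 + 9.2 + 4.2 + 5.7 + 4.7 + 6.0 + 4.2 + 5.4) / 14 = 5.5714
σ̂ = R̄ / d₂ = 5.5714 / 2.326 = 2.3953

2.40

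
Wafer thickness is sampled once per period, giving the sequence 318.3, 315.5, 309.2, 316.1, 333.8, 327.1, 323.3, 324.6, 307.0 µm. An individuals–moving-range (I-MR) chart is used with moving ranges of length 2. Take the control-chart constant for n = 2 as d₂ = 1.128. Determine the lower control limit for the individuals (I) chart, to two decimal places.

298.46

X̄ = (318.3 + 315.5 + 309.2 + 316.1 + 333.8 + 327.1 + 323.3 + 324.6 + 307.0) / 9 = 319.4333
Moving ranges: 2.8, 6.3, 6.9, 17.7, 6.7, 3.8, 1.3, 17.6; M̄R̄ = 63.1000 / 8 = 7.8875
LCL = X̄ − 3·M̄R̄/d₂ = 319.4333 − 3 × 7.8875 / 1.128 = 298.4559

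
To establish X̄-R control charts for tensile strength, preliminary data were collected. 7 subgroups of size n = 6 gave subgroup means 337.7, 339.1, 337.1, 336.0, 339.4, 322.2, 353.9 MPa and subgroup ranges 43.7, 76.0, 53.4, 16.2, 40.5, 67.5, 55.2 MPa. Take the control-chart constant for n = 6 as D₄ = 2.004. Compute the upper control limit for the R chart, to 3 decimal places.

100.916

R̄ = (43.7 + 76.0 + 53.4 + 16.2 + 40.5 + 67.5 + 55.2) / 7 = 352.5000 / 7 = 50.3571
UCL_R = D₄·R̄ = 2.004 × 50.3571 = 100.9157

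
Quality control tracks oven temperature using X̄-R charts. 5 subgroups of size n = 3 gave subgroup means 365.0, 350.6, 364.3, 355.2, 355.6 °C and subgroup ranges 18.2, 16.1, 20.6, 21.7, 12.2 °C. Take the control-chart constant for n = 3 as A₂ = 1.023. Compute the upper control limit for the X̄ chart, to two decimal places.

376.31

X̄̄ = (365.0 + 350.6 + 364.3 + 355.2 + 355.6) / 5 = 1790.7000 / 5 = 358.1400
R̄ = (18.2 + 16.1 + 20.6 + 21.7 + 12.2) / 5 = 88.8000 / 5 = 17.7600
UCL = X̄̄ + A₂·R̄ = 358.1400 + 1.023 × 17.7600 = 376.3085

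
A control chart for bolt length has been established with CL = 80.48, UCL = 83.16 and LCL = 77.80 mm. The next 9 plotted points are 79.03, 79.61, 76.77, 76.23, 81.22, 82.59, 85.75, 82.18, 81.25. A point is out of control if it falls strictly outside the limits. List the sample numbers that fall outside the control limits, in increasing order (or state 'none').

3, 4, 7

Compare each point to [77.80, 83.16]: sample 3 = 76.77 < LCL; sample 4 = 76.23 < LCL; sample 7 = 85.75 > UCL.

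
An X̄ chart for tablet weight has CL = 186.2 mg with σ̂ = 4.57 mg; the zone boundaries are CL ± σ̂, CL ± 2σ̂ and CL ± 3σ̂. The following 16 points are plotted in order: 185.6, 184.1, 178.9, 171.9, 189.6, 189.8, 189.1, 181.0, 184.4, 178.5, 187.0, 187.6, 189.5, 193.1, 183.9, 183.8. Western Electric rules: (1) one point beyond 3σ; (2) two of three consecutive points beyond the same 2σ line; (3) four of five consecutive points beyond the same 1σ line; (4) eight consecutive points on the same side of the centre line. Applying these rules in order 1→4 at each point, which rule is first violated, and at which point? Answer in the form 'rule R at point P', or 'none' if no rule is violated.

rule 1 at point 4

Zone of each point (C = within 1σ̂, B = 1σ̂–2σ̂, A = 2σ̂–3σ̂, * = beyond 3σ̂; sign = side of CL): 1:-C, 2:-C, 3:-B, 4:-*, 5:+C, 6:+C, 7:+C, 8:-B, 9:-C, 10:-B, 11:+C, 12:+C, 13:+C, 14:+B, 15:-C, 16:-C
Rule 1 (one point beyond the 3σ limits) is satisfied at point 4.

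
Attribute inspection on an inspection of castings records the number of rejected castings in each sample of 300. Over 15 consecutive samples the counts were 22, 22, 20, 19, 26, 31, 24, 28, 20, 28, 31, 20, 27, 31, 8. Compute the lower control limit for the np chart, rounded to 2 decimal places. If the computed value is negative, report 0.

p̄ = Σdᵢ / (k·n) = 357 / (15 × 300) = 0.07933
LCL = np̄ − 3·√(np̄(1−p̄)) = 23.8000 − 3 × 4.6810 = 9.7570

9.76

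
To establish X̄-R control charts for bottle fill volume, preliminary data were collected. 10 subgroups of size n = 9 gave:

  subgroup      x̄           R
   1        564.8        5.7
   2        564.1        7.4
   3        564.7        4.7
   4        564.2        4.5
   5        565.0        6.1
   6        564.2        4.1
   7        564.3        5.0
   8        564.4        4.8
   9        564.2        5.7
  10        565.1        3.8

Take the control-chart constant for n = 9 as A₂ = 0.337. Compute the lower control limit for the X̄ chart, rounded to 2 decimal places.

562.75

X̄̄ = (564.8 + 564.1 + 564.7 + 564.2 + 565.0 + 564.2 + 564.3 + 564.4 + 564.2 + 565.1) / 10 = 5645.0000 / 10 = 564.5000
R̄ = (5.7 + 7.4 + 4.7 + 4.5 + 6.1 + 4.1 + 5.0 + 4.8 + 5.7 + 3.8) / 10 = 51.8000 / 10 = 5.1800
LCL = X̄̄ − A₂·R̄ = 564.5000 − 0.337 × 5.1800 = 562.7543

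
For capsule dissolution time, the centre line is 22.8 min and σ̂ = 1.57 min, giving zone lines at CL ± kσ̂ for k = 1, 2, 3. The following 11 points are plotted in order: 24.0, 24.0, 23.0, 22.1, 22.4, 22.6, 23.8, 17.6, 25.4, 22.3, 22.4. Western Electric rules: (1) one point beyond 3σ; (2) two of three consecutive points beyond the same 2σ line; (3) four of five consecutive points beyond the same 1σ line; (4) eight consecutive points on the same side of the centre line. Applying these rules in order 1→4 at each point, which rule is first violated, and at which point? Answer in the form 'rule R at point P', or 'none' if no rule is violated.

rule 1 at point 8

Zone of each point (C = within 1σ̂, B = 1σ̂–2σ̂, A = 2σ̂–3σ̂, * = beyond 3σ̂; sign = side of CL): 1:+C, 2:+C, 3:+C, 4:-C, 5:-C, 6:-C, 7:+C, 8:-*, 9:+B, 10:-C, 11:-C
Rule 1 (one point beyond the 3σ limits) is satisfied at point 8.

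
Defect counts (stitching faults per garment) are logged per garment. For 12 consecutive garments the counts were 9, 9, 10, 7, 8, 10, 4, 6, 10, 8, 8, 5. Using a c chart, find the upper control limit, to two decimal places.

16.23

c̄ = (9 + 9 + 10 + 7 + 8 + 10 + 4 + 6 + 10 + 8 + 8 + 5) / 12 = 94 / 12 = 7.8333
UCL = c̄ + 3√c̄ = 7.8333 + 3 × √7.8333 = 7.8333 + 3 × 2.7988 = 16.2298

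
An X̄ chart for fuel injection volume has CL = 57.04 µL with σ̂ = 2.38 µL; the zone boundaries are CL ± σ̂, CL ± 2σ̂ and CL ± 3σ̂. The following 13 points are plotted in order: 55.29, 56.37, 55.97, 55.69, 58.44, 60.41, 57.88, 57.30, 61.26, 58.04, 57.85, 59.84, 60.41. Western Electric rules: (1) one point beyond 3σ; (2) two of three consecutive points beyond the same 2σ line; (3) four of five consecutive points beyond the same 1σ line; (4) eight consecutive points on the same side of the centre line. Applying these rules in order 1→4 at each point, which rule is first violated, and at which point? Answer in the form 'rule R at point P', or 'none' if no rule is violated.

rule 4 at point 12

Zone of each point (C = within 1σ̂, B = 1σ̂–2σ̂, A = 2σ̂–3σ̂, * = beyond 3σ̂; sign = side of CL): 1:-C, 2:-C, 3:-C, 4:-C, 5:+C, 6:+B, 7:+C, 8:+C, 9:+B, 10:+C, 11:+C, 12:+B, 13:+B
Rule 4 (eight consecutive points on the same side of the centre line) is satisfied at point 12.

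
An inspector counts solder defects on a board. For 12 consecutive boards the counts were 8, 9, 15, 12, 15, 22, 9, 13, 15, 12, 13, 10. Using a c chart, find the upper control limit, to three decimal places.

23.462

c̄ = (8 + 9 + 15 + 12 + 15 + 22 + 9 + 13 + 15 + 12 + 13 + 10) / 12 = 153 / 12 = 12.7500
UCL = c̄ + 3√c̄ = 12.7500 + 3 × √12.7500 = 12.7500 + 3 × 3.5707 = 23.4621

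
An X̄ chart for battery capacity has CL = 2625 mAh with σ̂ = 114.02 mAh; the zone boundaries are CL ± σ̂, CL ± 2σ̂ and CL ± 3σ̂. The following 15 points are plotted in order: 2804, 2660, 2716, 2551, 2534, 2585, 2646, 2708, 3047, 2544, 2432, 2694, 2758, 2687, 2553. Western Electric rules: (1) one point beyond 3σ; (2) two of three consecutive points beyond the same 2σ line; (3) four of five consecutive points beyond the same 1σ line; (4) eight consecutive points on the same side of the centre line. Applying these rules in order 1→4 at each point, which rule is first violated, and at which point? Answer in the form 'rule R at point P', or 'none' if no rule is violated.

Zone of each point (C = within 1σ̂, B = 1σ̂–2σ̂, A = 2σ̂–3σ̂, * = beyond 3σ̂; sign = side of CL): 1:+B, 2:+C, 3:+C, 4:-C, 5:-C, 6:-C, 7:+C, 8:+C, 9:+*, 10:-C, 11:-B, 12:+C, 13:+B, 14:+C, 15:-C
Rule 1 (one point beyond the 3σ limits) is satisfied at point 9.

rule 1 at point 9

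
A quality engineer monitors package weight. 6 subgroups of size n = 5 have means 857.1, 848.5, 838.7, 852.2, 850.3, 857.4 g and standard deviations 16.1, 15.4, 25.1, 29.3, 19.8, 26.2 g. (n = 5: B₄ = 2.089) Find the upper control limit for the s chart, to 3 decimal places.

s̄ = (16.1 + 15.4 + 25.1 + 29.3 + 19.8 + 26.2) / 6 = 21.9833
UCL_s = B₄·s̄ = 2.089 × 21.9833 = 45.9232

45.923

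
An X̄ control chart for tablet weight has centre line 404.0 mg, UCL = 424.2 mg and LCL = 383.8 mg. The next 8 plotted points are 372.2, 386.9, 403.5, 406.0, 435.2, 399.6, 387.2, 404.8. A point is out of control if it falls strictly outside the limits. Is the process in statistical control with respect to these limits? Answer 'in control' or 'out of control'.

Compare each point to [383.8, 424.2]: sample 1 = 372.2 < LCL; sample 5 = 435.2 > UCL.

out of control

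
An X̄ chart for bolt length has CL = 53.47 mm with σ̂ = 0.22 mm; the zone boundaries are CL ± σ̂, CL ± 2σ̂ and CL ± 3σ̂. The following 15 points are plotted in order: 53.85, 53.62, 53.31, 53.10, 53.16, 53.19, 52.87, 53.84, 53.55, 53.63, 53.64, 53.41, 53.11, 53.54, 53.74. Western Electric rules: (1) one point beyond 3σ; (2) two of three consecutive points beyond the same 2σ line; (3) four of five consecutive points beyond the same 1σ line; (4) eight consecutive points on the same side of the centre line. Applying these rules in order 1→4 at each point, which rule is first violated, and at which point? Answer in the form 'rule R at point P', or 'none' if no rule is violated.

rule 3 at point 7

Zone of each point (C = within 1σ̂, B = 1σ̂–2σ̂, A = 2σ̂–3σ̂, * = beyond 3σ̂; sign = side of CL): 1:+B, 2:+C, 3:-C, 4:-B, 5:-B, 6:-B, 7:-A, 8:+B, 9:+C, 10:+C, 11:+C, 12:-C, 13:-B, 14:+C, 15:+B
Rule 3 (four of five consecutive points beyond the same 1σ limit) is satisfied at point 7.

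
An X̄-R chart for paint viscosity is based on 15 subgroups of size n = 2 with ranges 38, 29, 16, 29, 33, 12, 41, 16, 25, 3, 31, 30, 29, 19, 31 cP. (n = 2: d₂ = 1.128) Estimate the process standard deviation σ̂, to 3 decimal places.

R̄ = (38 + 29 + 16 + 29 + 33 + 12 + 41 + 16 + 25 + 3 + 31 + 30 + 29 + 19 + 31) / 15 = 25.4667
σ̂ = R̄ / d₂ = 25.4667 / 1.128 = 22.5768

22.577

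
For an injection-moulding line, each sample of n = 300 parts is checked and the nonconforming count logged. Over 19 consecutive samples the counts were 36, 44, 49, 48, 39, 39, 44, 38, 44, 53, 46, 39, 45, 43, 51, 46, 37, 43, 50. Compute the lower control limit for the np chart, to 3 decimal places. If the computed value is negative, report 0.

p̄ = Σdᵢ / (k·n) = 834 / (19 × 300) = 0.14632
LCL = np̄ − 3·√(np̄(1−p̄)) = 43.8947 − 3 × 6.1215 = 25.5304

25.530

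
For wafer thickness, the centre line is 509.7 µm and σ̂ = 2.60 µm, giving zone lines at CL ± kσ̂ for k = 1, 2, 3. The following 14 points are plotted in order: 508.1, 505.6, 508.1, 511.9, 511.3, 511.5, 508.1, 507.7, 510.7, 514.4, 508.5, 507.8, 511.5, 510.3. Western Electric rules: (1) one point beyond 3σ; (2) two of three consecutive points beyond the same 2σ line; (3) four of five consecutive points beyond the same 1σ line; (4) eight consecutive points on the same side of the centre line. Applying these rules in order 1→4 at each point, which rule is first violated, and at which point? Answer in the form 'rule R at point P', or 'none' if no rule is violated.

Zone of each point (C = within 1σ̂, B = 1σ̂–2σ̂, A = 2σ̂–3σ̂, * = beyond 3σ̂; sign = side of CL): 1:-C, 2:-B, 3:-C, 4:+C, 5:+C, 6:+C, 7:-C, 8:-C, 9:+C, 10:+B, 11:-C, 12:-C, 13:+C, 14:+C
No rule fires across all 14 points.

none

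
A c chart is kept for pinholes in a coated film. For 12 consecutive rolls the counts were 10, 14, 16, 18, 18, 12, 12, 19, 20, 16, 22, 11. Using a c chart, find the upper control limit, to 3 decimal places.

c̄ = (10 + 14 + 16 + 18 + 18 + 12 + 12 + 19 + 20 + 16 + 22 + 11) / 12 = 188 / 12 = 15.6667
UCL = c̄ + 3√c̄ = 15.6667 + 3 × √15.6667 = 15.6667 + 3 × 3.9581 = 27.5410

27.541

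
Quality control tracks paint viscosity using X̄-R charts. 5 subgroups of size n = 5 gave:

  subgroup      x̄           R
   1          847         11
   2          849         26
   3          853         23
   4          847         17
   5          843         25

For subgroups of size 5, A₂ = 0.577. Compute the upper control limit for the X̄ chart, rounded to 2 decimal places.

X̄̄ = (847 + 849 + 853 + 847 + 843) / 5 = 4239.0000 / 5 = 847.8000
R̄ = (11 + 26 + 23 + 17 + 25) / 5 = 102.0000 / 5 = 20.4000
UCL = X̄̄ + A₂·R̄ = 847.8000 + 0.577 × 20.4000 = 859.5708

859.57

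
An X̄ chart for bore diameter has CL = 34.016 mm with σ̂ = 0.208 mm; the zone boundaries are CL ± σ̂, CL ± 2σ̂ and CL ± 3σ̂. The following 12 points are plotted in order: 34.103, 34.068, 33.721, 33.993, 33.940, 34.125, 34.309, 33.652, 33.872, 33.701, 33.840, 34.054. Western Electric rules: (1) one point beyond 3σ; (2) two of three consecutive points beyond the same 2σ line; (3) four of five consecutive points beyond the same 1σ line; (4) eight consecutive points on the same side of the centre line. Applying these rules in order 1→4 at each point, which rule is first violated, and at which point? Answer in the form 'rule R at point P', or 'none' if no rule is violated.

none

Zone of each point (C = within 1σ̂, B = 1σ̂–2σ̂, A = 2σ̂–3σ̂, * = beyond 3σ̂; sign = side of CL): 1:+C, 2:+C, 3:-B, 4:-C, 5:-C, 6:+C, 7:+B, 8:-B, 9:-C, 10:-B, 11:-C, 12:+C
No rule fires across all 12 points.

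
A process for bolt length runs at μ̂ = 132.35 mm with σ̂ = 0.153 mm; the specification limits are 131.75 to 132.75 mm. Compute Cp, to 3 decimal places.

Cp = (USL − LSL) / (6σ̂) = (132.75 − 131.75) / (6 × 0.153) = 1.0000 / 0.9180 = 1.0893

1.089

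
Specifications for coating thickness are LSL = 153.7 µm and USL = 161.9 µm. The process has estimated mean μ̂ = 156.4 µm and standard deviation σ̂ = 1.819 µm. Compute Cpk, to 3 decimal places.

Cpu = (USL − μ̂) / (3σ̂) = (161.9 − 156.4) / (3 × 1.819) = 1.0079; Cpl = (μ̂ − LSL) / (3σ̂) = (156.4 − 153.7) / (3 × 1.819) = 0.4948; Cpk = min(Cpu, Cpl) = 0.4948

0.495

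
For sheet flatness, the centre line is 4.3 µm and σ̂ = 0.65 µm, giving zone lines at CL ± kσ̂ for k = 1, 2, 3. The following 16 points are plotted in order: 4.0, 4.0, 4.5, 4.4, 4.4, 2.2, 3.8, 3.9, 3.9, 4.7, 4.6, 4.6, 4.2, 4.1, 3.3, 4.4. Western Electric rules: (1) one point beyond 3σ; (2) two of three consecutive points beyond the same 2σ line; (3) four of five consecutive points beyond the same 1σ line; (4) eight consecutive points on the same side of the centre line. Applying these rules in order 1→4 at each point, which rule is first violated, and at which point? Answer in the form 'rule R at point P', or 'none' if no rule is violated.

rule 1 at point 6

Zone of each point (C = within 1σ̂, B = 1σ̂–2σ̂, A = 2σ̂–3σ̂, * = beyond 3σ̂; sign = side of CL): 1:-C, 2:-C, 3:+C, 4:+C, 5:+C, 6:-*, 7:-C, 8:-C, 9:-C, 10:+C, 11:+C, 12:+C, 13:-C, 14:-C, 15:-B, 16:+C
Rule 1 (one point beyond the 3σ limits) is satisfied at point 6.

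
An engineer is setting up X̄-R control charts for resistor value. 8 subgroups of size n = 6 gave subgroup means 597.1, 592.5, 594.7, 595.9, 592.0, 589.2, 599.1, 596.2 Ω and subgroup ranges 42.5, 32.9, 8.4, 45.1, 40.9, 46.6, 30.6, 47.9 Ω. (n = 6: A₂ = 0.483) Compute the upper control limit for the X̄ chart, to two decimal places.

612.39

X̄̄ = (597.1 + 592.5 + 594.7 + 595.9 + 592.0 + 589.2 + 599.1 + 596.2) / 8 = 4756.7000 / 8 = 594.5875
R̄ = (42.5 + 32.9 + 8.4 + 45.1 + 40.9 + 46.6 + 30.6 + 47.9) / 8 = 294.9000 / 8 = 36.8625
UCL = X̄̄ + A₂·R̄ = 594.5875 + 0.483 × 36.8625 = 612.3921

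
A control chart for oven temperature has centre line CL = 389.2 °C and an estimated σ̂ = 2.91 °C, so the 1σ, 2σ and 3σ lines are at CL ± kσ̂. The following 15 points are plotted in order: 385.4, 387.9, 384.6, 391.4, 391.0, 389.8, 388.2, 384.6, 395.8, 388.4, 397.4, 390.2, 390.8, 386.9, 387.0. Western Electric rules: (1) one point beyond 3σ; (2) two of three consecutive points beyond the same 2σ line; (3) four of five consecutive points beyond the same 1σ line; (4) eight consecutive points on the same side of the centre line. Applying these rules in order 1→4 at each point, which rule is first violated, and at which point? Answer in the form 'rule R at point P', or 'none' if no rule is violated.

rule 2 at point 11

Zone of each point (C = within 1σ̂, B = 1σ̂–2σ̂, A = 2σ̂–3σ̂, * = beyond 3σ̂; sign = side of CL): 1:-B, 2:-C, 3:-B, 4:+C, 5:+C, 6:+C, 7:-C, 8:-B, 9:+A, 10:-C, 11:+A, 12:+C, 13:+C, 14:-C, 15:-C
Rule 2 (two of three consecutive points beyond the same 2σ limit) is satisfied at point 11.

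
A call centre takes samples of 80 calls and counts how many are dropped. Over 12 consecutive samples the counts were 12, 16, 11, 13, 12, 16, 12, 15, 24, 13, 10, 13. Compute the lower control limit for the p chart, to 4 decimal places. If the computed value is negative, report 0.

0.0468

p̄ = Σdᵢ / (k·n) = 167 / (12 × 80) = 0.17396
LCL = p̄ − 3·√(p̄(1−p̄)/n) = 0.17396 − 3 × 0.04238 = 0.04681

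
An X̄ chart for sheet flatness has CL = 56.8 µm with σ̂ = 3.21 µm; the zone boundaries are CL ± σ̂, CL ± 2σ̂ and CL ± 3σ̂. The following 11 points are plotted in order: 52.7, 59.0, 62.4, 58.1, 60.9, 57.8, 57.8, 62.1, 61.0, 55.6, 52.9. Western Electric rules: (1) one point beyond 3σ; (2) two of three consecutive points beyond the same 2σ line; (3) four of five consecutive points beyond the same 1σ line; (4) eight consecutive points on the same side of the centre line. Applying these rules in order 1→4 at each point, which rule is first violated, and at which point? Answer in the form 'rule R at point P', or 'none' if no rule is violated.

Zone of each point (C = within 1σ̂, B = 1σ̂–2σ̂, A = 2σ̂–3σ̂, * = beyond 3σ̂; sign = side of CL): 1:-B, 2:+C, 3:+B, 4:+C, 5:+B, 6:+C, 7:+C, 8:+B, 9:+B, 10:-C, 11:-B
Rule 4 (eight consecutive points on the same side of the centre line) is satisfied at point 9.

rule 4 at point 9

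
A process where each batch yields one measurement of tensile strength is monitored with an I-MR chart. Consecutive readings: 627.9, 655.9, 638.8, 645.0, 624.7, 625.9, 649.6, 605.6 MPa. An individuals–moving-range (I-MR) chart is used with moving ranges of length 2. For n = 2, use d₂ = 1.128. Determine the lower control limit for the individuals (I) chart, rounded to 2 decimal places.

580.79

X̄ = (627.9 + 655.9 + 638.8 + 645.0 + 624.7 + 625.9 + 649.6 + 605.6) / 8 = 634.1750
Moving ranges: 28.0, 17.1, 6.2, 20.3, 1.2, 23.7, 44.0; M̄R̄ = 140.5000 / 7 = 20.0714
LCL = X̄ − 3·M̄R̄/d₂ = 634.1750 − 3 × 20.0714 / 1.128 = 580.7935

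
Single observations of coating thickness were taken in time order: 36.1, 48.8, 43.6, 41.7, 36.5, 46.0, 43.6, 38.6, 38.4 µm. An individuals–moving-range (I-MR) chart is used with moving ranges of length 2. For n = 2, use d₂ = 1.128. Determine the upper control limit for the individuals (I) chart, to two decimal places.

55.47

X̄ = (36.1 + 48.8 + 43.6 + 41.7 + 36.5 + 46.0 + 43.6 + 38.6 + 38.4) / 9 = 41.4778
Moving ranges: 12.7, 5.2, 1.9, 5.2, 9.5, 2.4, 5.0, 0.2; M̄R̄ = 42.1000 / 8 = 5.2625
UCL = X̄ + 3·M̄R̄/d₂ = 41.4778 + 3 × 5.2625 / 1.128 = 55.4738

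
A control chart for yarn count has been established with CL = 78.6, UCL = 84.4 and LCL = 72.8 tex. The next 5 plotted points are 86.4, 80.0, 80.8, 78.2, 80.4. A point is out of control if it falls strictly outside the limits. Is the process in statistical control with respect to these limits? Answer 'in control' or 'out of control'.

out of control

Compare each point to [72.8, 84.4]: sample 1 = 86.4 > UCL.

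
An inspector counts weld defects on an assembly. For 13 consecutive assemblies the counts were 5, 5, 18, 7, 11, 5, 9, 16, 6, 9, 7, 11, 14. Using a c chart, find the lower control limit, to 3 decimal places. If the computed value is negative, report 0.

c̄ = (5 + 5 + 18 + 7 + 11 + 5 + 9 + 16 + 6 + 9 + 7 + 11 + 14) / 13 = 123 / 13 = 9.4615
LCL = c̄ − 3√c̄ = 9.4615 − 3 × 3.0760 = 0.2337

0.234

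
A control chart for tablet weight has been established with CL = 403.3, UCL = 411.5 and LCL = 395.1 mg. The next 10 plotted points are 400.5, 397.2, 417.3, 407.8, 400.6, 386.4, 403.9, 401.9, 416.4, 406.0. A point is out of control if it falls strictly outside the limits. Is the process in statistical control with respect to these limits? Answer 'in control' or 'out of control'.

Compare each point to [395.1, 411.5]: sample 3 = 417.3 > UCL; sample 6 = 386.4 < LCL; sample 9 = 416.4 > UCL.

out of control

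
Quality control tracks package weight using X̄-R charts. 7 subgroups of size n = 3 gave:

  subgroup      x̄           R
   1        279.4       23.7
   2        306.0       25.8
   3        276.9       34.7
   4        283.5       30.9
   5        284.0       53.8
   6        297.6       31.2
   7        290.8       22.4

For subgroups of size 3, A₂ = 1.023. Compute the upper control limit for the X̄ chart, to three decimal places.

320.831

X̄̄ = (279.4 + 306.0 + 276.9 + 283.5 + 284.0 + 297.6 + 290.8) / 7 = 2018.2000 / 7 = 288.3143
R̄ = (23.7 + 25.8 + 34.7 + 30.9 + 53.8 + 31.2 + 22.4) / 7 = 222.5000 / 7 = 31.7857
UCL = X̄̄ + A₂·R̄ = 288.3143 + 1.023 × 31.7857 = 320.8311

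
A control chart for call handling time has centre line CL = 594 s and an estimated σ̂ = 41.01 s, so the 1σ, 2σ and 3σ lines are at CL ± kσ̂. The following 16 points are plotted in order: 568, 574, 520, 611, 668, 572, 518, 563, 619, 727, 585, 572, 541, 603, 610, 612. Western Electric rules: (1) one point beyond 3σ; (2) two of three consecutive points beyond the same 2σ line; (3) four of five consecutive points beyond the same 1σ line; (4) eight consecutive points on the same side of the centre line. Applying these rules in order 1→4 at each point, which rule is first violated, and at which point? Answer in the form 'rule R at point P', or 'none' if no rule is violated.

Zone of each point (C = within 1σ̂, B = 1σ̂–2σ̂, A = 2σ̂–3σ̂, * = beyond 3σ̂; sign = side of CL): 1:-C, 2:-C, 3:-B, 4:+C, 5:+B, 6:-C, 7:-B, 8:-C, 9:+C, 10:+*, 11:-C, 12:-C, 13:-B, 14:+C, 15:+C, 16:+C
Rule 1 (one point beyond the 3σ limits) is satisfied at point 10.

rule 1 at point 10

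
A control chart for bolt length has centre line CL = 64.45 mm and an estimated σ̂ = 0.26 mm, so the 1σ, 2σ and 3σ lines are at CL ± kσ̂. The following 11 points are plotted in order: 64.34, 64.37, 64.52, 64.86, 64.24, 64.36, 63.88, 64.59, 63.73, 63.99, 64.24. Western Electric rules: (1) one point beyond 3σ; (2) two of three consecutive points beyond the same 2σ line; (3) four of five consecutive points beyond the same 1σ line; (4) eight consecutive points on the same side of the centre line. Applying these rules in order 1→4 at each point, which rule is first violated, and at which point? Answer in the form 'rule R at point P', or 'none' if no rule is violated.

Zone of each point (C = within 1σ̂, B = 1σ̂–2σ̂, A = 2σ̂–3σ̂, * = beyond 3σ̂; sign = side of CL): 1:-C, 2:-C, 3:+C, 4:+B, 5:-C, 6:-C, 7:-A, 8:+C, 9:-A, 10:-B, 11:-C
Rule 2 (two of three consecutive points beyond the same 2σ limit) is satisfied at point 9.

rule 2 at point 9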